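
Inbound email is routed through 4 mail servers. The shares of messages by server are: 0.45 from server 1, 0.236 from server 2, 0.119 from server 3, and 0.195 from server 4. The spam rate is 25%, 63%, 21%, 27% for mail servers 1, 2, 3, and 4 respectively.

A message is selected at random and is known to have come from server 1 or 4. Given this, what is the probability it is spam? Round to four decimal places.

0.2560

Let J = {1, 4}.
P(J) = 0.45 + 0.195 = 0.645.
P(S ∩ J) = 0.25·0.45 + 0.27·0.195 = 0.1125 + 0.05265 = 0.16515.
P(S | J) = 0.16515 / 0.645 = 0.256047…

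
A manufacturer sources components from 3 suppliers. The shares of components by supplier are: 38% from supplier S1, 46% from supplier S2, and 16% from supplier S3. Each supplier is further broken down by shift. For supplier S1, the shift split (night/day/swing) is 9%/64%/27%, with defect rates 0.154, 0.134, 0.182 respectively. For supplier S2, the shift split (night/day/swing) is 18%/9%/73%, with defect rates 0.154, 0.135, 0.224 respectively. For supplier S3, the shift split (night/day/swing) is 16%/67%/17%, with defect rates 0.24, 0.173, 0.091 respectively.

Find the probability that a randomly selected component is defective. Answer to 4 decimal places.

P(D) ≈ 0.1773

P(D|S1) = 0.09·0.154 + 0.64·0.134 + 0.27·0.182 = 0.01386 + 0.08576 + 0.04914 = 0.14876
P(D|S2) = 0.18·0.154 + 0.09·0.135 + 0.73·0.224 = 0.02772 + 0.01215 + 0.16352 = 0.20339
P(D|S3) = 0.16·0.24 + 0.67·0.173 + 0.17·0.091 = 0.0384 + 0.11591 + 0.01547 = 0.16978
Then overall,
P(D) = 0.38·0.14876 + 0.46·0.20339 + 0.16·0.16978
      = 0.0565288 + 0.0935594 + 0.0271648 = 0.177253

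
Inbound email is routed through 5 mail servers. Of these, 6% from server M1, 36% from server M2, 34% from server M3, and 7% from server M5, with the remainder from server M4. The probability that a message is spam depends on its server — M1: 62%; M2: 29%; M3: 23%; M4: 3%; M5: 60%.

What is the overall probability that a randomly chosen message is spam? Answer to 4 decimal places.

P(M4) = 1 − (0.06 + 0.36 + 0.34 + 0.07) = 0.17.
Summing over the partition,
P(S) = P(S|M1)·P(M1) + P(S|M2)·P(M2) + P(S|M3)·P(M3) + P(S|M4)·P(M4) + P(S|M5)·P(M5)
      = 0.62·0.06 + 0.29·0.36 + 0.23·0.34 + 0.03·0.17 + 0.6·0.07
      = 0.0372 + 0.1044 + 0.0782 + 0.0051 + 0.042 = 0.2669

0.2669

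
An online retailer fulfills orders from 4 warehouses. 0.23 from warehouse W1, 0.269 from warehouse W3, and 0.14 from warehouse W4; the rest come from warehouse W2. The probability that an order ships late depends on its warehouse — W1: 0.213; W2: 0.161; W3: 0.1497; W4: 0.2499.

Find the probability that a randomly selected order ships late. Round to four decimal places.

P(W2) = 1 − (0.23 + 0.269 + 0.14) = 0.361.
P(L) = P(L|W1)·P(W1) + P(L|W2)·P(W2) + P(L|W3)·P(W3) + P(L|W4)·P(W4)
      = 0.213·0.23 + 0.161·0.361 + 0.1497·0.269 + 0.2499·0.14
      = 0.04899 + 0.058121 + 0.0402693 + 0.034986 = 0.1823663

0.1824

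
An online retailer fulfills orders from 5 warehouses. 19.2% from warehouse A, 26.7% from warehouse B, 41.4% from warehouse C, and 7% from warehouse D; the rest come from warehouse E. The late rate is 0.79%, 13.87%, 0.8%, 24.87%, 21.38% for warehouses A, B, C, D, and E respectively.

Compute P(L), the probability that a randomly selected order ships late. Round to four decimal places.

0.0715

P(E) = 1 − (0.192 + 0.267 + 0.414 + 0.07) = 0.057.
By the law of total probability,
P(L) = P(L|A)·P(A) + P(L|B)·P(B) + P(L|C)·P(C) + P(L|D)·P(D) + P(L|E)·P(E)
      = 0.0079·0.192 + 0.1387·0.267 + 0.008·0.414 + 0.2487·0.07 + 0.2138·0.057
      = 0.0015168 + 0.0370329 + 0.003312 + 0.017409 + 0.0121866 = 0.0714573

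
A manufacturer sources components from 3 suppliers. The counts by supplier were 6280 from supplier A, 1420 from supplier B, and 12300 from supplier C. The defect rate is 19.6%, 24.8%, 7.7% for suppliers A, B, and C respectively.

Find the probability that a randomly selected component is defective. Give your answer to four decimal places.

0.1265

Total: 6280 + 1420 + 12300 = 20000.
P(A) = 6280/20000 = 0.314. P(B) = 1420/20000 = 0.071. P(C) = 12300/20000 = 0.615.
P(D) = P(D|A)·P(A) + P(D|B)·P(B) + P(D|C)·P(C)
      = 0.196·0.314 + 0.248·0.071 + 0.077·0.615
      = 0.061544 + 0.017608 + 0.047355 = 0.126507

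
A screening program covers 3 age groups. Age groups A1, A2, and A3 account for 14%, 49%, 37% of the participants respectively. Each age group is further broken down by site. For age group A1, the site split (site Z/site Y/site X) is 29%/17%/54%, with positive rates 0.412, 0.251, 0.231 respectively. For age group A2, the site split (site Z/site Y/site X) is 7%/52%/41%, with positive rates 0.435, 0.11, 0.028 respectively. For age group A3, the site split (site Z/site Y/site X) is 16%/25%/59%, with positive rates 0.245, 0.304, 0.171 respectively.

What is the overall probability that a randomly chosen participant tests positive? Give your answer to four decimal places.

0.1687

P(T|A1) = 0.29·0.412 + 0.17·0.251 + 0.54·0.231 = 0.11948 + 0.04267 + 0.12474 = 0.28689
P(T|A2) = 0.07·0.435 + 0.52·0.11 + 0.41·0.028 = 0.03045 + 0.0572 + 0.01148 = 0.09913
P(T|A3) = 0.16·0.245 + 0.25·0.304 + 0.59·0.171 = 0.0392 + 0.076 + 0.10089 = 0.21609
By total probability over the outer partition,
P(T) = 0.14·0.28689 + 0.49·0.09913 + 0.37·0.21609
      = 0.0401646 + 0.0485737 + 0.0799533 = 0.1686916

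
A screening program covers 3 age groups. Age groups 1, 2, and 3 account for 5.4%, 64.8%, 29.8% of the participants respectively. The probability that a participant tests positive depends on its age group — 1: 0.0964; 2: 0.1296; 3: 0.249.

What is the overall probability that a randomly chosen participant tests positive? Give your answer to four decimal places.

0.1634

P(T) = P(T|1)·P(1) + P(T|2)·P(2) + P(T|3)·P(3)
      = 0.0964·0.054 + 0.1296·0.648 + 0.249·0.298
      = 0.0052056 + 0.0839808 + 0.074202 = 0.1633884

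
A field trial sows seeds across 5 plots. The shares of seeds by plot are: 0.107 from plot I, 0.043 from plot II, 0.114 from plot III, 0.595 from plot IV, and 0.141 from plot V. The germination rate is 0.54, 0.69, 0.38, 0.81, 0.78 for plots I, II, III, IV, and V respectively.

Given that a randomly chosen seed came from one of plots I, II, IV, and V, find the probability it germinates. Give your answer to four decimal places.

P(G|S) ≈ 0.7668

Let S = {I, II, IV, V}.
P(S) = 0.107 + 0.043 + 0.595 + 0.141 = 0.886.
P(G ∩ S) = 0.54·0.107 + 0.69·0.043 + 0.81·0.595 + 0.78·0.141 = 0.05778 + 0.02967 + 0.48195 + 0.10998 = 0.67938.
P(G | S) = 0.67938 / 0.886 = 0.766795…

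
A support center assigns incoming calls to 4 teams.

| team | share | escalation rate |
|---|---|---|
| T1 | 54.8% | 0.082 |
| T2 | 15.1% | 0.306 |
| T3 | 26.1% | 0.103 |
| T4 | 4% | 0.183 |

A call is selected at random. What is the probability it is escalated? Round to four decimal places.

P(E) ≈ 0.1253

Using total probability over the partition,
P(E) = P(E|T1)·P(T1) + P(E|T2)·P(T2) + P(E|T3)·P(T3) + P(E|T4)·P(T4)
      = 0.082·0.548 + 0.306·0.151 + 0.103·0.261 + 0.183·0.04
      = 0.044936 + 0.046206 + 0.026883 + 0.00732 = 0.125345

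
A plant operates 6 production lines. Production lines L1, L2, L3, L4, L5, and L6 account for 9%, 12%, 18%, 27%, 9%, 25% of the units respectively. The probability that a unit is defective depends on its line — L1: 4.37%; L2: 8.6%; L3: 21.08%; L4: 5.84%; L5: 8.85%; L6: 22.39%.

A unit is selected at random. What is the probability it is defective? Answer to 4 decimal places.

P(D) = P(D|L1)·P(L1) + P(D|L2)·P(L2) + P(D|L3)·P(L3) + P(D|L4)·P(L4) + P(D|L5)·P(L5) + P(D|L6)·P(L6)
      = 0.0437·0.09 + 0.086·0.12 + 0.2108·0.18 + 0.0584·0.27 + 0.0885·0.09 + 0.2239·0.25
      = 0.003933 + 0.01032 + 0.037944 + 0.015768 + 0.007965 + 0.055975 = 0.131905

P(D) ≈ 0.1319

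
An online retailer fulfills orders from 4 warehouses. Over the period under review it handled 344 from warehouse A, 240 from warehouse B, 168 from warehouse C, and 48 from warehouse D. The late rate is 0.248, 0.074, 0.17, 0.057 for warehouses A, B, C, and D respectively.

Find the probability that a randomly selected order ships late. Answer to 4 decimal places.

P(L) ≈ 0.1680

Total: 344 + 240 + 168 + 48 = 800.
P(A) = 344/800 = 0.43. P(B) = 240/800 = 0.3. P(C) = 168/800 = 0.21. P(D) = 48/800 = 0.06.
P(L) = P(L|A)·P(A) + P(L|B)·P(B) + P(L|C)·P(C) + P(L|D)·P(D)
      = 0.248·0.43 + 0.074·0.3 + 0.17·0.21 + 0.057·0.06
      = 0.10664 + 0.0222 + 0.0357 + 0.00342 = 0.16796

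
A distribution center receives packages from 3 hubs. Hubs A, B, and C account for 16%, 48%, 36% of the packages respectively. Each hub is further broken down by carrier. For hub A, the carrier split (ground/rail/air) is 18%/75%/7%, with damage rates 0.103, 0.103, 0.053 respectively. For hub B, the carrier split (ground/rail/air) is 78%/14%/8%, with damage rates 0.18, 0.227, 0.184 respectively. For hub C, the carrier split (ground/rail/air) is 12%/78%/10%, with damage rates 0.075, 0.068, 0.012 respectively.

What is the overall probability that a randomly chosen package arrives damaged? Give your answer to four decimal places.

P(D) ≈ 0.1284

P(D|A) = 0.18·0.103 + 0.75·0.103 + 0.07·0.053 = 0.01854 + 0.07725 + 0.00371 = 0.0995
P(D|B) = 0.78·0.18 + 0.14·0.227 + 0.08·0.184 = 0.1404 + 0.03178 + 0.01472 = 0.1869
P(D|C) = 0.12·0.075 + 0.78·0.068 + 0.1·0.012 = 0.009 + 0.05304 + 0.0012 = 0.06324
By total probability over the outer partition,
P(D) = 0.16·0.0995 + 0.48·0.1869 + 0.36·0.06324
      = 0.01592 + 0.089712 + 0.0227664 = 0.1283984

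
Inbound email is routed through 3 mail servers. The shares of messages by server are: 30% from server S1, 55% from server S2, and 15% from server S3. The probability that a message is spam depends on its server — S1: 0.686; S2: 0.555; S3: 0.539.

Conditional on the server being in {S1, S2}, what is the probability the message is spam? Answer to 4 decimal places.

Let J = {S1, S2}.
P(J) = 0.3 + 0.55 = 0.85.
P(S ∩ J) = 0.686·0.3 + 0.555·0.55 = 0.2058 + 0.30525 = 0.51105.
P(S | J) = 0.51105 / 0.85 = 0.601235…

0.6012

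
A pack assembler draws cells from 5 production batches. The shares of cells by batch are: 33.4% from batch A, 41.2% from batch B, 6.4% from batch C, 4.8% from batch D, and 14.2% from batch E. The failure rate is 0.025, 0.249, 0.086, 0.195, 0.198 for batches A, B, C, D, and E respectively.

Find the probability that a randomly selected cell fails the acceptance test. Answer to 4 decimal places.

0.1539

P(F) = P(F|A)·P(A) + P(F|B)·P(B) + P(F|C)·P(C) + P(F|D)·P(D) + P(F|E)·P(E)
      = 0.025·0.334 + 0.249·0.412 + 0.086·0.064 + 0.195·0.048 + 0.198·0.142
      = 0.00835 + 0.102588 + 0.005504 + 0.00936 + 0.028116 = 0.153918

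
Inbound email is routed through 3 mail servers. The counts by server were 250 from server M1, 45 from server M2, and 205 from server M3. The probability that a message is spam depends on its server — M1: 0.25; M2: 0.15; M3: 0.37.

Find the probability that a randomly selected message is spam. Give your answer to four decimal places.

P(S) ≈ 0.2902

Total: 250 + 45 + 205 = 500.
P(M1) = 250/500 = 0.5. P(M2) = 45/500 = 0.09. P(M3) = 205/500 = 0.41.
P(S) = P(S|M1)·P(M1) + P(S|M2)·P(M2) + P(S|M3)·P(M3)
      = 0.25·0.5 + 0.15·0.09 + 0.37·0.41
      = 0.125 + 0.0135 + 0.1517 = 0.2902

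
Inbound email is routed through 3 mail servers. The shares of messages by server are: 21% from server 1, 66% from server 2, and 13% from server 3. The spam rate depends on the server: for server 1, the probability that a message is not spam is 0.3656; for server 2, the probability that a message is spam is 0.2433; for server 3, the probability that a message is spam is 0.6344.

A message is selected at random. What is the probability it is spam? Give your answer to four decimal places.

P(S|1) = 1 − 0.3656 = 0.6344.
P(S) = P(S|1)·P(1) + P(S|2)·P(2) + P(S|3)·P(3)
      = 0.6344·0.21 + 0.2433·0.66 + 0.6344·0.13
      = 0.133224 + 0.160578 + 0.082472 = 0.376274

0.3763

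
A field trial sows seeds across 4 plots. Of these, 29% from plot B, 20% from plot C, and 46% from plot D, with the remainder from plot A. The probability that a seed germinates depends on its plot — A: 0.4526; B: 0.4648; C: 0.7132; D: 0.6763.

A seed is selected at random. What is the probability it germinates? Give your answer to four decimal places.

P(A) = 1 − (0.29 + 0.2 + 0.46) = 0.05.
P(G) = P(G|A)·P(A) + P(G|B)·P(B) + P(G|C)·P(C) + P(G|D)·P(D)
      = 0.4526·0.05 + 0.4648·0.29 + 0.7132·0.2 + 0.6763·0.46
      = 0.02263 + 0.134792 + 0.14264 + 0.311098 = 0.61116

P(G) ≈ 0.6112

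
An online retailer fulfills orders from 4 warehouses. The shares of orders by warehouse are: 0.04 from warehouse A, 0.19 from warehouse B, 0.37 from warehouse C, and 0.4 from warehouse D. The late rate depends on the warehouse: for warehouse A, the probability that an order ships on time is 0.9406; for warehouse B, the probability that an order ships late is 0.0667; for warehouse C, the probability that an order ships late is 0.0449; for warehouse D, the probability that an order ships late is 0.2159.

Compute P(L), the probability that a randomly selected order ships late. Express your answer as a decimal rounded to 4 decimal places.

P(L) ≈ 0.1180

P(L|A) = 1 − 0.9406 = 0.0594.
P(L) = P(L|A)·P(A) + P(L|B)·P(B) + P(L|C)·P(C) + P(L|D)·P(D)
      = 0.0594·0.04 + 0.0667·0.19 + 0.0449·0.37 + 0.2159·0.4
      = 0.002376 + 0.012673 + 0.016613 + 0.08636 = 0.118022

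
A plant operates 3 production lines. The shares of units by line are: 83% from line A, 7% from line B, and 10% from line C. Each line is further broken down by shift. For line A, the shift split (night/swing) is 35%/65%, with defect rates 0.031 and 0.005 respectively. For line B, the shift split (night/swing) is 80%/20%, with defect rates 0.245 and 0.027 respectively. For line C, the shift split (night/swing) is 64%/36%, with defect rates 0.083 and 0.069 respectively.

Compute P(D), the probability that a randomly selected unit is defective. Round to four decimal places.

0.0336

P(D|A) = 0.35·0.031 + 0.65·0.005 = 0.01085 + 0.00325 = 0.0141
P(D|B) = 0.8·0.245 + 0.2·0.027 = 0.196 + 0.0054 = 0.2014
P(D|C) = 0.64·0.083 + 0.36·0.069 = 0.05312 + 0.02484 = 0.07796
Then overall,
P(D) = 0.83·0.0141 + 0.07·0.2014 + 0.1·0.07796
      = 0.011703 + 0.014098 + 0.007796 = 0.033597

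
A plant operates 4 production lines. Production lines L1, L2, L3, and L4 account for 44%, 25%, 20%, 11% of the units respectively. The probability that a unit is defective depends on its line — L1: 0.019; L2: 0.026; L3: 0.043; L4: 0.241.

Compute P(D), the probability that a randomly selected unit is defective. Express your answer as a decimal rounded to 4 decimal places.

P(D) = P(D|L1)·P(L1) + P(D|L2)·P(L2) + P(D|L3)·P(L3) + P(D|L4)·P(L4)
      = 0.019·0.44 + 0.026·0.25 + 0.043·0.2 + 0.241·0.11
      = 0.00836 + 0.0065 + 0.0086 + 0.02651 = 0.04997

P(D) ≈ 0.0500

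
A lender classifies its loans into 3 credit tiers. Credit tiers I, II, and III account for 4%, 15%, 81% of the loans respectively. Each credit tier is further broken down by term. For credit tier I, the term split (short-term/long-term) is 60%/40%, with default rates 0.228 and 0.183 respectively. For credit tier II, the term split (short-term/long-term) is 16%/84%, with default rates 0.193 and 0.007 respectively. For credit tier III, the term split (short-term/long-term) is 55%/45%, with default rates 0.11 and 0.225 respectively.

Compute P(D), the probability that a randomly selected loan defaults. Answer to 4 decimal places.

P(D|I) = 0.6·0.228 + 0.4·0.183 = 0.1368 + 0.0732 = 0.21
P(D|II) = 0.16·0.193 + 0.84·0.007 = 0.03088 + 0.00588 = 0.03676
P(D|III) = 0.55·0.11 + 0.45·0.225 = 0.0605 + 0.10125 = 0.16175
Then overall,
P(D) = 0.04·0.21 + 0.15·0.03676 + 0.81·0.16175
      = 0.0084 + 0.005514 + 0.1310175 = 0.1449315

0.1449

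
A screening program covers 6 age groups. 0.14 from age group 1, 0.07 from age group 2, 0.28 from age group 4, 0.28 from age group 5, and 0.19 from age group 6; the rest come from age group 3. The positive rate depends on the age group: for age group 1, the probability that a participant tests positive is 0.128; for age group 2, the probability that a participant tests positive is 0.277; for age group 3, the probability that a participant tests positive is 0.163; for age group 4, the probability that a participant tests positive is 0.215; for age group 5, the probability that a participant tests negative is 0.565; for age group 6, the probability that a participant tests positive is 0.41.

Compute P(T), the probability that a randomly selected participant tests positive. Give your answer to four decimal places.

0.3037

P(3) = 1 − (0.14 + 0.07 + 0.28 + 0.28 + 0.19) = 0.04.
P(T|5) = 1 − 0.565 = 0.435.
P(T) = P(T|1)·P(1) + P(T|2)·P(2) + P(T|3)·P(3) + P(T|4)·P(4) + P(T|5)·P(5) + P(T|6)·P(6)
      = 0.128·0.14 + 0.277·0.07 + 0.163·0.04 + 0.215·0.28 + 0.435·0.28 + 0.41·0.19
      = 0.01792 + 0.01939 + 0.00652 + 0.0602 + 0.1218 + 0.0779 = 0.30373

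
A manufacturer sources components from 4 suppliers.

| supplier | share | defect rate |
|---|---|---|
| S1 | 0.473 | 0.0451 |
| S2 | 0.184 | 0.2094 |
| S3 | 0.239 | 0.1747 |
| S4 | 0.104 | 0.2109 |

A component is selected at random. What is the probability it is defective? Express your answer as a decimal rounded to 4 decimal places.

P(D) ≈ 0.1235

P(D) = P(D|S1)·P(S1) + P(D|S2)·P(S2) + P(D|S3)·P(S3) + P(D|S4)·P(S4)
      = 0.0451·0.473 + 0.2094·0.184 + 0.1747·0.239 + 0.2109·0.104
      = 0.0213323 + 0.0385296 + 0.0417533 + 0.0219336 = 0.1235488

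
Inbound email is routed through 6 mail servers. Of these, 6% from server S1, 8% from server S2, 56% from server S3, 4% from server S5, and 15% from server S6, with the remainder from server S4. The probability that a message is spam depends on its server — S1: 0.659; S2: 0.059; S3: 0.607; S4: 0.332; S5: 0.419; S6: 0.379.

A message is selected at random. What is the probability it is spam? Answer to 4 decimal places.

P(S) ≈ 0.4943

P(S4) = 1 − (0.06 + 0.08 + 0.56 + 0.04 + 0.15) = 0.11.
P(S) = P(S|S1)·P(S1) + P(S|S2)·P(S2) + P(S|S3)·P(S3) + P(S|S4)·P(S4) + P(S|S5)·P(S5) + P(S|S6)·P(S6)
      = 0.659·0.06 + 0.059·0.08 + 0.607·0.56 + 0.332·0.11 + 0.419·0.04 + 0.379·0.15
      = 0.03954 + 0.00472 + 0.33992 + 0.03652 + 0.01676 + 0.05685 = 0.49431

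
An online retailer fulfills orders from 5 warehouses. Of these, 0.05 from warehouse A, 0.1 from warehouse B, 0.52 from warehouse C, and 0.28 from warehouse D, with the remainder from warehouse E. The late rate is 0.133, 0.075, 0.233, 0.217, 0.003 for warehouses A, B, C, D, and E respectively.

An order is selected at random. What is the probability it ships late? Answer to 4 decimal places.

0.1962

P(E) = 1 − (0.05 + 0.1 + 0.52 + 0.28) = 0.05.
P(L) = P(L|A)·P(A) + P(L|B)·P(B) + P(L|C)·P(C) + P(L|D)·P(D) + P(L|E)·P(E)
      = 0.133·0.05 + 0.075·0.1 + 0.233·0.52 + 0.217·0.28 + 0.003·0.05
      = 0.00665 + 0.0075 + 0.12116 + 0.06076 + 0.00015 = 0.19622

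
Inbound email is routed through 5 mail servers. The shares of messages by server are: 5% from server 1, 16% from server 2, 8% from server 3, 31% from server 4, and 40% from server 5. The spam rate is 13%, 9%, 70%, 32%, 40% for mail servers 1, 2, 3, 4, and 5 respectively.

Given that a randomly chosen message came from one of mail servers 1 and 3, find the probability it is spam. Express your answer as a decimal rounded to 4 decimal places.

P(S|J) ≈ 0.4808

Let J = {1, 3}.
P(J) = 0.05 + 0.08 = 0.13.
P(S ∩ J) = 0.13·0.05 + 0.7·0.08 = 0.0065 + 0.056 = 0.0625.
P(S | J) = 0.0625 / 0.13 = 0.480769…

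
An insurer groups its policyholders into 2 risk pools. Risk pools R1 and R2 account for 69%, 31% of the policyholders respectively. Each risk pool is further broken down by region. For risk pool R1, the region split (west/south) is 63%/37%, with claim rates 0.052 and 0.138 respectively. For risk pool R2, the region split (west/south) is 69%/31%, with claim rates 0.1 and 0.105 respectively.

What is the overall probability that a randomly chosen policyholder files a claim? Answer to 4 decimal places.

P(C|R1) = 0.63·0.052 + 0.37·0.138 = 0.03276 + 0.05106 = 0.08382
P(C|R2) = 0.69·0.1 + 0.31·0.105 = 0.069 + 0.03255 = 0.10155
By total probability over the outer partition,
P(C) = 0.69·0.08382 + 0.31·0.10155
      = 0.0578358 + 0.0314805 = 0.0893163

P(C) ≈ 0.0893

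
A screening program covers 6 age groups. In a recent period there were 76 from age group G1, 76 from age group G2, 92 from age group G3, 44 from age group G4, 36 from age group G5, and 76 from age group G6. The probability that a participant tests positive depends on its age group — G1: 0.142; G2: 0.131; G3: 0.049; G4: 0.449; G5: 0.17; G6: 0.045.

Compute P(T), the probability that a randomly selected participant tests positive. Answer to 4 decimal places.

P(T) ≈ 0.1364

Total: 76 + 76 + 92 + 44 + 36 + 76 = 400.
P(G1) = 76/400 = 0.19. P(G2) = 76/400 = 0.19. P(G3) = 92/400 = 0.23. P(G4) = 44/400 = 0.11. P(G5) = 36/400 = 0.09. P(G6) = 76/400 = 0.19.
P(T) = P(T|G1)·P(G1) + P(T|G2)·P(G2) + P(T|G3)·P(G3) + P(T|G4)·P(G4) + P(T|G5)·P(G5) + P(T|G6)·P(G6)
      = 0.142·0.19 + 0.131·0.19 + 0.049·0.23 + 0.449·0.11 + 0.17·0.09 + 0.045·0.19
      = 0.02698 + 0.02489 + 0.01127 + 0.04939 + 0.0153 + 0.00855 = 0.13638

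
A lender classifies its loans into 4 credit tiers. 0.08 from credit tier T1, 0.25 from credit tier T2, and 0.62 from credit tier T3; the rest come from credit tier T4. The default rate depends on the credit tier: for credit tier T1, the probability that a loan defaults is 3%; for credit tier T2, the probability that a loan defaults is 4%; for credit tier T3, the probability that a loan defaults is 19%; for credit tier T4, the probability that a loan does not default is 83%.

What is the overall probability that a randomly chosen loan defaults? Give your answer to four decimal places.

P(T4) = 1 − (0.08 + 0.25 + 0.62) = 0.05.
P(D|T4) = 1 − 0.83 = 0.17.
By the law of total probability,
P(D) = P(D|T1)·P(T1) + P(D|T2)·P(T2) + P(D|T3)·P(T3) + P(D|T4)·P(T4)
      = 0.03·0.08 + 0.04·0.25 + 0.19·0.62 + 0.17·0.05
      = 0.0024 + 0.01 + 0.1178 + 0.0085 = 0.1387

P(D) ≈ 0.1387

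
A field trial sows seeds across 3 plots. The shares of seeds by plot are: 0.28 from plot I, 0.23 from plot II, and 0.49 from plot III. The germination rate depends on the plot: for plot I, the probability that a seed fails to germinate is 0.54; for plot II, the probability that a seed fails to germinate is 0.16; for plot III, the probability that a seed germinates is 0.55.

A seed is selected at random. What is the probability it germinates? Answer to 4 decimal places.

P(G|I) = 1 − 0.54 = 0.46.
P(G|II) = 1 − 0.16 = 0.84.
Summing over the partition,
P(G) = P(G|I)·P(I) + P(G|II)·P(II) + P(G|III)·P(III)
      = 0.46·0.28 + 0.84·0.23 + 0.55·0.49
      = 0.1288 + 0.1932 + 0.2695 = 0.5915

P(G) ≈ 0.5915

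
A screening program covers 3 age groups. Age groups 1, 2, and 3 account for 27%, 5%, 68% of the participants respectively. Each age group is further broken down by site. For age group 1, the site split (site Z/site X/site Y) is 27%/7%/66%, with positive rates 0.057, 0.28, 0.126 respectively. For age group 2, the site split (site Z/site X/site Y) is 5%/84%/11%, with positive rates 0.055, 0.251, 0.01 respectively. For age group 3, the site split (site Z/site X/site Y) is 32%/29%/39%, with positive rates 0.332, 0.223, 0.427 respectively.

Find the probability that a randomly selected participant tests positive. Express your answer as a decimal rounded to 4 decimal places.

P(T|1) = 0.27·0.057 + 0.07·0.28 + 0.66·0.126 = 0.01539 + 0.0196 + 0.08316 = 0.11815
P(T|2) = 0.05·0.055 + 0.84·0.251 + 0.11·0.01 = 0.00275 + 0.21084 + 0.0011 = 0.21469
P(T|3) = 0.32·0.332 + 0.29·0.223 + 0.39·0.427 = 0.10624 + 0.06467 + 0.16653 = 0.33744
Then overall,
P(T) = 0.27·0.11815 + 0.05·0.21469 + 0.68·0.33744
      = 0.0319005 + 0.0107345 + 0.2294592 = 0.2720942

P(T) ≈ 0.2721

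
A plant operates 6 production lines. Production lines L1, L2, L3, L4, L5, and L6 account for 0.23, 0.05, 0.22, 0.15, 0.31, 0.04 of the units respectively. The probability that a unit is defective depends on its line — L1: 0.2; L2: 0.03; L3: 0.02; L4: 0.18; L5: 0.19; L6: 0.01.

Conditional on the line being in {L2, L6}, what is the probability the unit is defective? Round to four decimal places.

Let S = {L2, L6}.
P(S) = 0.05 + 0.04 = 0.09.
P(D ∩ S) = 0.03·0.05 + 0.01·0.04 = 0.0015 + 0.0004 = 0.0019.
P(D | S) = 0.0019 / 0.09 = 0.021111…

0.0211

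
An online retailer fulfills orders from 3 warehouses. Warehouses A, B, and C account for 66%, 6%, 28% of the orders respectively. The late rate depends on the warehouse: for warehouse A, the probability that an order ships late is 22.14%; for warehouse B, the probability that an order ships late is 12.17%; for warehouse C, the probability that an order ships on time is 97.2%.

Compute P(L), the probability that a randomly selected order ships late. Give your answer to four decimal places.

0.1613

P(L|C) = 1 − 0.972 = 0.028.
By the law of total probability,
P(L) = P(L|A)·P(A) + P(L|B)·P(B) + P(L|C)·P(C)
      = 0.2214·0.66 + 0.1217·0.06 + 0.028·0.28
      = 0.146124 + 0.007302 + 0.00784 = 0.161266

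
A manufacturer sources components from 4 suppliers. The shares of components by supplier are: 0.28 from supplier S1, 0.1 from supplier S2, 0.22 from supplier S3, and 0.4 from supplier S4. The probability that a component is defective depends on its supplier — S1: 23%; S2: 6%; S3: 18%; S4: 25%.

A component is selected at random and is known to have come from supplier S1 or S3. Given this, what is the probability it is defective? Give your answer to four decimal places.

P(D|S) ≈ 0.2080

Let S = {S1, S3}.
P(S) = 0.28 + 0.22 = 0.5.
P(D ∩ S) = 0.23·0.28 + 0.18·0.22 = 0.0644 + 0.0396 = 0.104.
P(D | S) = 0.104 / 0.5 = 0.208000…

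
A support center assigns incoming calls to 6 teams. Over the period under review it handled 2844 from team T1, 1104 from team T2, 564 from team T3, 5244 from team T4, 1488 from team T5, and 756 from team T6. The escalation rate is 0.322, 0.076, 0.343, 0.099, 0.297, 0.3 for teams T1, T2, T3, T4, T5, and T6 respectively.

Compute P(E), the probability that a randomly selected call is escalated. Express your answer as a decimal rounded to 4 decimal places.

Total: 2844 + 1104 + 564 + 5244 + 1488 + 756 = 12000.
P(T1) = 2844/12000 = 0.237. P(T2) = 1104/12000 = 0.092. P(T3) = 564/12000 = 0.047. P(T4) = 5244/12000 = 0.437. P(T5) = 1488/12000 = 0.124. P(T6) = 756/12000 = 0.063.
By the law of total probability,
P(E) = P(E|T1)·P(T1) + P(E|T2)·P(T2) + P(E|T3)·P(T3) + P(E|T4)·P(T4) + P(E|T5)·P(T5) + P(E|T6)·P(T6)
      = 0.322·0.237 + 0.076·0.092 + 0.343·0.047 + 0.099·0.437 + 0.297·0.124 + 0.3·0.063
      = 0.076314 + 0.006992 + 0.016121 + 0.043263 + 0.036828 + 0.0189 = 0.198418

P(E) ≈ 0.1984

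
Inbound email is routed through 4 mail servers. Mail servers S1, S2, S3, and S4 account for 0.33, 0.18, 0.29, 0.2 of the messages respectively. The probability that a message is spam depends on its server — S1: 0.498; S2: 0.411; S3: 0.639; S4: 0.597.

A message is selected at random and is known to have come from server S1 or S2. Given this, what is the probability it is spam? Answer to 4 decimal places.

P(S|J) ≈ 0.4673

Let J = {S1, S2}.
P(J) = 0.33 + 0.18 = 0.51.
P(S ∩ J) = 0.498·0.33 + 0.411·0.18 = 0.16434 + 0.07398 = 0.23832.
P(S | J) = 0.23832 / 0.51 = 0.467294…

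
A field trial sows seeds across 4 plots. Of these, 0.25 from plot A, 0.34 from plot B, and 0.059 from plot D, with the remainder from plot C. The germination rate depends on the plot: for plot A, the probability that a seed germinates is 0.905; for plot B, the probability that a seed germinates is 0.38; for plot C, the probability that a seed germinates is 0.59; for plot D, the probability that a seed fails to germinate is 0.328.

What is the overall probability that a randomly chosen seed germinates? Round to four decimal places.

P(C) = 1 − (0.25 + 0.34 + 0.059) = 0.351.
P(G|D) = 1 − 0.328 = 0.672.
By the law of total probability,
P(G) = P(G|A)·P(A) + P(G|B)·P(B) + P(G|C)·P(C) + P(G|D)·P(D)
      = 0.905·0.25 + 0.38·0.34 + 0.59·0.351 + 0.672·0.059
      = 0.22625 + 0.1292 + 0.20709 + 0.039648 = 0.602188

P(G) ≈ 0.6022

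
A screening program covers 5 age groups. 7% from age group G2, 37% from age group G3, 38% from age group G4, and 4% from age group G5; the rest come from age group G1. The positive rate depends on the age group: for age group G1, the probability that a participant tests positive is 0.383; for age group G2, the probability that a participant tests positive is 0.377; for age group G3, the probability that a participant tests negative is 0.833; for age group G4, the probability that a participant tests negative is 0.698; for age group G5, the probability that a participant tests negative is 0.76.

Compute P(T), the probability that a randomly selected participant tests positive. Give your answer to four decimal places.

P(G1) = 1 − (0.07 + 0.37 + 0.38 + 0.04) = 0.14.
P(T|G3) = 1 − 0.833 = 0.167.
P(T|G4) = 1 − 0.698 = 0.302.
P(T|G5) = 1 − 0.76 = 0.24.
Using total probability over the partition,
P(T) = P(T|G1)·P(G1) + P(T|G2)·P(G2) + P(T|G3)·P(G3) + P(T|G4)·P(G4) + P(T|G5)·P(G5)
      = 0.383·0.14 + 0.377·0.07 + 0.167·0.37 + 0.302·0.38 + 0.24·0.04
      = 0.05362 + 0.02639 + 0.06179 + 0.11476 + 0.0096 = 0.26616

0.2662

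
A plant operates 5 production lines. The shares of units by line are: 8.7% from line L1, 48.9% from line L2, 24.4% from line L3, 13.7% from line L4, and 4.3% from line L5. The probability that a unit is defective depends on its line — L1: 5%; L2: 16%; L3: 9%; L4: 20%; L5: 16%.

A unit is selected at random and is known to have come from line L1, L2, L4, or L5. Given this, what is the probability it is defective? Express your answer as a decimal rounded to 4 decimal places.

0.1546

Let S = {L1, L2, L4, L5}.
P(S) = 0.087 + 0.489 + 0.137 + 0.043 = 0.756.
P(D ∩ S) = 0.05·0.087 + 0.16·0.489 + 0.2·0.137 + 0.16·0.043 = 0.00435 + 0.07824 + 0.0274 + 0.00688 = 0.11687.
P(D | S) = 0.11687 / 0.756 = 0.154590…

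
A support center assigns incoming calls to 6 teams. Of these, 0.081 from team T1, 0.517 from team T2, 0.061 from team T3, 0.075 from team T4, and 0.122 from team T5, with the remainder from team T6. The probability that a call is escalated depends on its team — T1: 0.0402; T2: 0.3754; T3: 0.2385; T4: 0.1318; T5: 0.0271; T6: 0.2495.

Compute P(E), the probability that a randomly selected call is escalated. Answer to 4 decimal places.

P(T6) = 1 − (0.081 + 0.517 + 0.061 + 0.075 + 0.122) = 0.144.
P(E) = P(E|T1)·P(T1) + P(E|T2)·P(T2) + P(E|T3)·P(T3) + P(E|T4)·P(T4) + P(E|T5)·P(T5) + P(E|T6)·P(T6)
      = 0.0402·0.081 + 0.3754·0.517 + 0.2385·0.061 + 0.1318·0.075 + 0.0271·0.122 + 0.2495·0.144
      = 0.0032562 + 0.1940818 + 0.0145485 + 0.009885 + 0.0033062 + 0.035928 = 0.2610057

0.2610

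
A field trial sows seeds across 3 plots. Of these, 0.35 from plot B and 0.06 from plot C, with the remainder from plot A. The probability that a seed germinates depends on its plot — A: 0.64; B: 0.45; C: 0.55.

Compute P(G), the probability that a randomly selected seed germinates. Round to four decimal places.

P(G) ≈ 0.5681

P(A) = 1 − (0.35 + 0.06) = 0.59.
Summing over the partition,
P(G) = P(G|A)·P(A) + P(G|B)·P(B) + P(G|C)·P(C)
      = 0.64·0.59 + 0.45·0.35 + 0.55·0.06
      = 0.3776 + 0.1575 + 0.033 = 0.5681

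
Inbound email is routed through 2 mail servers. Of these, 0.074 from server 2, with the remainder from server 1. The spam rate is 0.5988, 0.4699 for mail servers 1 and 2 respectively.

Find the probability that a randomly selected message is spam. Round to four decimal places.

P(S) ≈ 0.5893

P(1) = 1 − (0.074) = 0.926.
P(S) = P(S|1)·P(1) + P(S|2)·P(2)
      = 0.5988·0.926 + 0.4699·0.074
      = 0.5544888 + 0.0347726 = 0.5892614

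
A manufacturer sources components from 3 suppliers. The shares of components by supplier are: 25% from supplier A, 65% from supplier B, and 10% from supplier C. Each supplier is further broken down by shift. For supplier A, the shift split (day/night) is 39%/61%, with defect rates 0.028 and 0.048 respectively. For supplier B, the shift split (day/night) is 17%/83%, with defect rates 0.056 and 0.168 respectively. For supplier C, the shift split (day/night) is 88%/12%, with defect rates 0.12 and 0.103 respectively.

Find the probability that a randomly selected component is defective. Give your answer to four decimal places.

P(D) ≈ 0.1187

P(D|A) = 0.39·0.028 + 0.61·0.048 = 0.01092 + 0.02928 = 0.0402
P(D|B) = 0.17·0.056 + 0.83·0.168 = 0.00952 + 0.13944 = 0.14896
P(D|C) = 0.88·0.12 + 0.12·0.103 = 0.1056 + 0.01236 = 0.11796
Then overall,
P(D) = 0.25·0.0402 + 0.65·0.14896 + 0.1·0.11796
      = 0.01005 + 0.096824 + 0.011796 = 0.11867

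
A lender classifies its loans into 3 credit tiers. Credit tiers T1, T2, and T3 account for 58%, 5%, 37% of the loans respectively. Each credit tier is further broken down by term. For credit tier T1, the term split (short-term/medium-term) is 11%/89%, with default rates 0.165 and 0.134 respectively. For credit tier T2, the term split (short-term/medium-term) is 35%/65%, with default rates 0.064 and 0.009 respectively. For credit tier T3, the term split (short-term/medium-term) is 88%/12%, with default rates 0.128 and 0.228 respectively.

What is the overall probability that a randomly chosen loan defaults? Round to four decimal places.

P(D) ≈ 0.1329

P(D|T1) = 0.11·0.165 + 0.89·0.134 = 0.01815 + 0.11926 = 0.13741
P(D|T2) = 0.35·0.064 + 0.65·0.009 = 0.0224 + 0.00585 = 0.02825
P(D|T3) = 0.88·0.128 + 0.12·0.228 = 0.11264 + 0.02736 = 0.14
Then overall,
P(D) = 0.58·0.13741 + 0.05·0.02825 + 0.37·0.14
      = 0.0796978 + 0.0014125 + 0.0518 = 0.1329103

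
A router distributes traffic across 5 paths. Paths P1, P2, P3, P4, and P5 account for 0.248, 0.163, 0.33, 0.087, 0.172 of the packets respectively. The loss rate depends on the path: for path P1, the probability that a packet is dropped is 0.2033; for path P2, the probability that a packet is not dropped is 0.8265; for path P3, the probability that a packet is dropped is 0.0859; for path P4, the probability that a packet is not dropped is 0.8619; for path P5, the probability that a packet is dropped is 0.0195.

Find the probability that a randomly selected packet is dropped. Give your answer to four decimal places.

P(L|P2) = 1 − 0.8265 = 0.1735.
P(L|P4) = 1 − 0.8619 = 0.1381.
Summing over the partition,
P(L) = P(L|P1)·P(P1) + P(L|P2)·P(P2) + P(L|P3)·P(P3) + P(L|P4)·P(P4) + P(L|P5)·P(P5)
      = 0.2033·0.248 + 0.1735·0.163 + 0.0859·0.33 + 0.1381·0.087 + 0.0195·0.172
      = 0.0504184 + 0.0282805 + 0.028347 + 0.0120147 + 0.003354 = 0.1224146

P(L) ≈ 0.1224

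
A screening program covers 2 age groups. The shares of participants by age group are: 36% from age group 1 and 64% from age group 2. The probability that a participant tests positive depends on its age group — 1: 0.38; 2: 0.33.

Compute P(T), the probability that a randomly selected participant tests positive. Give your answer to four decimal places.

P(T) = P(T|1)·P(1) + P(T|2)·P(2)
      = 0.38·0.36 + 0.33·0.64
      = 0.1368 + 0.2112 = 0.348

P(T) ≈ 0.3480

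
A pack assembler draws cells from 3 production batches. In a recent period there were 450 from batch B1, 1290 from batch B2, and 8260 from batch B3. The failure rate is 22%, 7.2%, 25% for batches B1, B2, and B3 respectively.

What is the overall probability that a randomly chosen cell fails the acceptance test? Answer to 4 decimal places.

P(F) ≈ 0.2257

Total: 450 + 1290 + 8260 = 10000.
P(B1) = 450/10000 = 0.045. P(B2) = 1290/10000 = 0.129. P(B3) = 8260/10000 = 0.826.
P(F) = P(F|B1)·P(B1) + P(F|B2)·P(B2) + P(F|B3)·P(B3)
      = 0.22·0.045 + 0.072·0.129 + 0.25·0.826
      = 0.0099 + 0.009288 + 0.2065 = 0.225688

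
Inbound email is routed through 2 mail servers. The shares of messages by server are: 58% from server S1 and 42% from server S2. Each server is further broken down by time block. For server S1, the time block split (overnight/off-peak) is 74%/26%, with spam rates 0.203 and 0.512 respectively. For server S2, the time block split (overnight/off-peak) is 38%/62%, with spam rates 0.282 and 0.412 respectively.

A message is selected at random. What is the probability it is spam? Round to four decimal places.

0.3166

P(S|S1) = 0.74·0.203 + 0.26·0.512 = 0.15022 + 0.13312 = 0.28334
P(S|S2) = 0.38·0.282 + 0.62·0.412 = 0.10716 + 0.25544 = 0.3626
By total probability over the outer partition,
P(S) = 0.58·0.28334 + 0.42·0.3626
      = 0.1643372 + 0.152292 = 0.3166292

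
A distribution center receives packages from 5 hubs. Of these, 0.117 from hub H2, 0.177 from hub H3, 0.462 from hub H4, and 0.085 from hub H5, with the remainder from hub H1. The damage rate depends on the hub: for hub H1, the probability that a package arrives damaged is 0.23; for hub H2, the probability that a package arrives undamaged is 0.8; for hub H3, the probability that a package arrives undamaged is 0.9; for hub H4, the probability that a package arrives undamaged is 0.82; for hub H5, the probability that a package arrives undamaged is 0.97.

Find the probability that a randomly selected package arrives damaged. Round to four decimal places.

P(H1) = 1 − (0.117 + 0.177 + 0.462 + 0.085) = 0.159.
P(D|H2) = 1 − 0.8 = 0.2.
P(D|H3) = 1 − 0.9 = 0.1.
P(D|H4) = 1 − 0.82 = 0.18.
P(D|H5) = 1 − 0.97 = 0.03.
By the law of total probability,
P(D) = P(D|H1)·P(H1) + P(D|H2)·P(H2) + P(D|H3)·P(H3) + P(D|H4)·P(H4) + P(D|H5)·P(H5)
      = 0.23·0.159 + 0.2·0.117 + 0.1·0.177 + 0.18·0.462 + 0.03·0.085
      = 0.03657 + 0.0234 + 0.0177 + 0.08316 + 0.00255 = 0.16338

P(D) ≈ 0.1634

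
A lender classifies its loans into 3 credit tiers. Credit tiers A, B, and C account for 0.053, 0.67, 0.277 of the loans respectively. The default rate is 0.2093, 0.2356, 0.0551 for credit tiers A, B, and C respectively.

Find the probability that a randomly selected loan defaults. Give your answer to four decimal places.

Using total probability over the partition,
P(D) = P(D|A)·P(A) + P(D|B)·P(B) + P(D|C)·P(C)
      = 0.2093·0.053 + 0.2356·0.67 + 0.0551·0.277
      = 0.0110929 + 0.157852 + 0.0152627 = 0.1842076

P(D) ≈ 0.1842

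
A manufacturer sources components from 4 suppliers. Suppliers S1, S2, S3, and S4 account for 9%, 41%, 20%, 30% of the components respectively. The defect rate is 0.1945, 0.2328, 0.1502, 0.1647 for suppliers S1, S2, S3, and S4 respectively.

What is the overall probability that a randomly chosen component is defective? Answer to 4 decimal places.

P(D) ≈ 0.1924

Using total probability over the partition,
P(D) = P(D|S1)·P(S1) + P(D|S2)·P(S2) + P(D|S3)·P(S3) + P(D|S4)·P(S4)
      = 0.1945·0.09 + 0.2328·0.41 + 0.1502·0.2 + 0.1647·0.3
      = 0.017505 + 0.095448 + 0.03004 + 0.04941 = 0.192403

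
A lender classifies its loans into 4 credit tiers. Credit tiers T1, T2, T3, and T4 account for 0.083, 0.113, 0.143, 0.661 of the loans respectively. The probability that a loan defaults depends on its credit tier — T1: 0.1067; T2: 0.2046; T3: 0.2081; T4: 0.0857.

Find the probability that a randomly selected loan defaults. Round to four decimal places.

P(D) = P(D|T1)·P(T1) + P(D|T2)·P(T2) + P(D|T3)·P(T3) + P(D|T4)·P(T4)
      = 0.1067·0.083 + 0.2046·0.113 + 0.2081·0.143 + 0.0857·0.661
      = 0.0088561 + 0.0231198 + 0.0297583 + 0.0566477 = 0.1183819

P(D) ≈ 0.1184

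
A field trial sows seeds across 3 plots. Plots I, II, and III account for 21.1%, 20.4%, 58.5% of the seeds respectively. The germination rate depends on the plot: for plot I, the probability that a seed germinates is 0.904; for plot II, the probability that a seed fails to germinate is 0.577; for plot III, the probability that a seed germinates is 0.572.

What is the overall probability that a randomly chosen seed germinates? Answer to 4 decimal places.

0.6117

P(G|II) = 1 − 0.577 = 0.423.
P(G) = P(G|I)·P(I) + P(G|II)·P(II) + P(G|III)·P(III)
      = 0.904·0.211 + 0.423·0.204 + 0.572·0.585
      = 0.190744 + 0.086292 + 0.33462 = 0.611656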